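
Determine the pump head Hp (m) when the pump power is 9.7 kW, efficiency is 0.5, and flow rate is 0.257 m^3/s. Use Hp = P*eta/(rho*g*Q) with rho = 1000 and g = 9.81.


Pump head formula: Hp = P * eta / (rho * g * Q).
Numerator: P * eta = 9.7 * 1000 * 0.5 = 4850.0 W.
Denominator: rho * g * Q = 1000 * 9.81 * 0.257 = 2521.17.
Hp = 4850.0 / 2521.17 = 1.92 m.

1.92


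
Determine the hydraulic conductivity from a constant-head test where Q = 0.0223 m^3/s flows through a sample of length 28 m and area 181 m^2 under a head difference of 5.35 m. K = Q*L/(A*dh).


From K = Q*L / (A*dh):
Numerator: Q*L = 0.0223 * 28 = 0.6244.
Denominator: A*dh = 181 * 5.35 = 968.35.
K = 0.6244 / 968.35 = 0.000645 m/s.

0.000645


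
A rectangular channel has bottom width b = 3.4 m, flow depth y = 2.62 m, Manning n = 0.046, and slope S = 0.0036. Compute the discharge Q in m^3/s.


For a rectangular channel, the cross-sectional area A = b * y = 3.4 * 2.62 = 8.91 m^2.
The wetted perimeter P = b + 2y = 3.4 + 2*2.62 = 8.64 m.
Hydraulic radius R = A/P = 8.91/8.64 = 1.031 m.
Velocity V = (1/n)*R^(2/3)*S^(1/2) = (1/0.046)*1.031^(2/3)*0.0036^(1/2) = 1.3312 m/s.
Discharge Q = A * V = 8.91 * 1.3312 = 11.858 m^3/s.

11.858


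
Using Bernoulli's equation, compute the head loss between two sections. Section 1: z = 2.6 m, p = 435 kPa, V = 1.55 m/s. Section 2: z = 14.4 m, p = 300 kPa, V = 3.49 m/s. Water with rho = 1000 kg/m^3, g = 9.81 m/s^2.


Total head at each section: H = z + p/(rho*g) + V^2/(2g).
H1 = 2.6 + 435*1000/(1000*9.81) + 1.55^2/(2*9.81)
   = 2.6 + 44.343 + 0.1225
   = 47.065 m.
H2 = 14.4 + 300*1000/(1000*9.81) + 3.49^2/(2*9.81)
   = 14.4 + 30.581 + 0.6208
   = 45.602 m.
h_L = H1 - H2 = 47.065 - 45.602 = 1.463 m.

1.463


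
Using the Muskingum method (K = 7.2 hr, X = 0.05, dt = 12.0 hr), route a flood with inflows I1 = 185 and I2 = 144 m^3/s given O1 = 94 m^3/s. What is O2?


Muskingum coefficients:
denom = 2*K*(1-X) + dt = 2*7.2*(1-0.05) + 12.0 = 25.68.
C0 = (dt - 2*K*X)/denom = (12.0 - 2*7.2*0.05)/25.68 = 0.4393.
C1 = (dt + 2*K*X)/denom = (12.0 + 2*7.2*0.05)/25.68 = 0.4953.
C2 = (2*K*(1-X) - dt)/denom = 0.0654.
O2 = C0*I2 + C1*I1 + C2*O1
   = 0.4393*144 + 0.4953*185 + 0.0654*94
   = 161.04 m^3/s.

161.04


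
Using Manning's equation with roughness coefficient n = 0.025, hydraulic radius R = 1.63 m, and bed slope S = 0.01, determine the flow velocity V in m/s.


Manning's equation gives V = (1/n) * R^(2/3) * S^(1/2).
First, compute R^(2/3) = 1.63^(2/3) = 1.385.
Next, S^(1/2) = 0.01^(1/2) = 0.1.
Then 1/n = 1/0.025 = 40.0.
V = 40.0 * 1.385 * 0.1 = 5.5401 m/s.

5.5401


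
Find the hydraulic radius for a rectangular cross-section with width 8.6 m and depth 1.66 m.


For a rectangular section:
Flow area A = b * y = 8.6 * 1.66 = 14.28 m^2.
Wetted perimeter P = b + 2y = 8.6 + 2*1.66 = 11.92 m.
Hydraulic radius R = A/P = 14.28 / 11.92 = 1.1977 m.

1.1977


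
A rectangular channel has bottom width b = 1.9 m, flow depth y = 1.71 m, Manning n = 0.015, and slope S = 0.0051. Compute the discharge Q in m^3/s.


For a rectangular channel, the cross-sectional area A = b * y = 1.9 * 1.71 = 3.25 m^2.
The wetted perimeter P = b + 2y = 1.9 + 2*1.71 = 5.32 m.
Hydraulic radius R = A/P = 3.25/5.32 = 0.6107 m.
Velocity V = (1/n)*R^(2/3)*S^(1/2) = (1/0.015)*0.6107^(2/3)*0.0051^(1/2) = 3.427 m/s.
Discharge Q = A * V = 3.25 * 3.427 = 11.134 m^3/s.

11.134


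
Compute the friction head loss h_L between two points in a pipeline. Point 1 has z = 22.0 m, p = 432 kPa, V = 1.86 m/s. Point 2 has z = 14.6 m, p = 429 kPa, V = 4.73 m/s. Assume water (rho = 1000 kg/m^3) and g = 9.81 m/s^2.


Total head at each section: H = z + p/(rho*g) + V^2/(2g).
H1 = 22.0 + 432*1000/(1000*9.81) + 1.86^2/(2*9.81)
   = 22.0 + 44.037 + 0.1763
   = 66.213 m.
H2 = 14.6 + 429*1000/(1000*9.81) + 4.73^2/(2*9.81)
   = 14.6 + 43.731 + 1.1403
   = 59.471 m.
h_L = H1 - H2 = 66.213 - 59.471 = 6.742 m.

6.742


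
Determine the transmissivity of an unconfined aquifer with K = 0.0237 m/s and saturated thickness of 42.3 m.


Transmissivity is defined as T = K * h.
T = 0.0237 * 42.3
  = 1.0025 m^2/s.

1.0025


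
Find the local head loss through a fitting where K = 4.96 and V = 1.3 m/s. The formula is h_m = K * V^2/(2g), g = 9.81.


Minor loss formula: h_m = K * V^2/(2g).
V^2 = 1.3^2 = 1.69.
V^2/(2g) = 1.69 / 19.62 = 0.0861 m.
h_m = 4.96 * 0.0861 = 0.4272 m.

0.4272


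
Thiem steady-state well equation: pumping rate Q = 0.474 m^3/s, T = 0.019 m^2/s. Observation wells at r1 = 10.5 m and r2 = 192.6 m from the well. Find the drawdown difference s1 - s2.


Thiem equation: s1 - s2 = Q/(2*pi*T) * ln(r2/r1).
ln(r2/r1) = ln(192.6/10.5) = 2.9092.
Q/(2*pi*T) = 0.474 / (2*pi*0.019) = 0.474 / 0.1194 = 3.9705.
s1 - s2 = 3.9705 * 2.9092 = 11.5511 m.

11.5511


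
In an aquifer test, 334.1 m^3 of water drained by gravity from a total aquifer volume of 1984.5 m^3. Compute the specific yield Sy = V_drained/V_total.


Specific yield Sy = Volume drained / Total volume.
Sy = 334.1 / 1984.5
   = 0.1684.

0.1684


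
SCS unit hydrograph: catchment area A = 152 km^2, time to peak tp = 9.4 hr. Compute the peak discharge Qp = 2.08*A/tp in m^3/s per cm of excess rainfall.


SCS formula: Qp = 2.08 * A / tp.
Qp = 2.08 * 152 / 9.4
   = 316.16 / 9.4
   = 33.63 m^3/s per cm.

33.63


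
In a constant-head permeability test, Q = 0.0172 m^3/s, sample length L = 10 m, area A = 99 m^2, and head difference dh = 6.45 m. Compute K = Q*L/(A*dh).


From K = Q*L / (A*dh):
Numerator: Q*L = 0.0172 * 10 = 0.172.
Denominator: A*dh = 99 * 6.45 = 638.55.
K = 0.172 / 638.55 = 0.000269 m/s.

0.000269


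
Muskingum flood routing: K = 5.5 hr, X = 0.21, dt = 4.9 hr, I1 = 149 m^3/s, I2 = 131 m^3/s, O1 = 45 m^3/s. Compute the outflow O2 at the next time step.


Muskingum coefficients:
denom = 2*K*(1-X) + dt = 2*5.5*(1-0.21) + 4.9 = 13.59.
C0 = (dt - 2*K*X)/denom = (4.9 - 2*5.5*0.21)/13.59 = 0.1906.
C1 = (dt + 2*K*X)/denom = (4.9 + 2*5.5*0.21)/13.59 = 0.5305.
C2 = (2*K*(1-X) - dt)/denom = 0.2789.
O2 = C0*I2 + C1*I1 + C2*O1
   = 0.1906*131 + 0.5305*149 + 0.2789*45
   = 116.57 m^3/s.

116.57


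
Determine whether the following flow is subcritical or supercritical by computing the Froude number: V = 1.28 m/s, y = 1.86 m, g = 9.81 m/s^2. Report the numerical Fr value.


The Froude number is defined as Fr = V / sqrt(g*y).
g*y = 9.81 * 1.86 = 18.2466.
sqrt(g*y) = sqrt(18.2466) = 4.2716.
Fr = 1.28 / 4.2716 = 0.2997.
Since Fr < 1, the flow is subcritical.

0.2997


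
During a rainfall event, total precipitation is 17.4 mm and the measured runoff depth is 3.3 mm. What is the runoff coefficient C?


The runoff coefficient C = runoff depth / rainfall depth.
C = 3.3 / 17.4
  = 0.1897.

0.1897


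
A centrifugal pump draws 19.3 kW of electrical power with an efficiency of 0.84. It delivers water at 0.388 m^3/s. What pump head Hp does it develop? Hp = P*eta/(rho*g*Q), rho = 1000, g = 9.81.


Pump head formula: Hp = P * eta / (rho * g * Q).
Numerator: P * eta = 19.3 * 1000 * 0.84 = 16212.0 W.
Denominator: rho * g * Q = 1000 * 9.81 * 0.388 = 3806.28.
Hp = 16212.0 / 3806.28 = 4.26 m.

4.26


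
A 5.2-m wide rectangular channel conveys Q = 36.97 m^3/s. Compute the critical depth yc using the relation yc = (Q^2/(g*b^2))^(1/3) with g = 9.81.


Using yc = (Q^2 / (g * b^2))^(1/3):
Q^2 = 36.97^2 = 1366.78.
g * b^2 = 9.81 * 5.2^2 = 9.81 * 27.04 = 265.26.
Q^2 / (g*b^2) = 1366.78 / 265.26 = 5.1526.
yc = 5.1526^(1/3) = 1.7272 m.

1.7272


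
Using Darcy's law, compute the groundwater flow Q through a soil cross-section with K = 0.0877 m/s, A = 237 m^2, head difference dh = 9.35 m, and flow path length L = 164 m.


Darcy's law: Q = K * A * i, where i = dh/L.
Hydraulic gradient i = 9.35 / 164 = 0.057012.
Q = 0.0877 * 237 * 0.057012
  = 1.185 m^3/s.

1.185


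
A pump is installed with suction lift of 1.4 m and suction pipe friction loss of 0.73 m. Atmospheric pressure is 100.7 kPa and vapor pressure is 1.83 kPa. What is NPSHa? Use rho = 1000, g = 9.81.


NPSHa = p_atm/(rho*g) - z_s - hf_s - p_vap/(rho*g).
p_atm/(rho*g) = 100.7*1000 / (1000*9.81) = 10.265 m.
p_vap/(rho*g) = 1.83*1000 / (1000*9.81) = 0.187 m.
NPSHa = 10.265 - 1.4 - 0.73 - 0.187
      = 7.95 m.

7.95


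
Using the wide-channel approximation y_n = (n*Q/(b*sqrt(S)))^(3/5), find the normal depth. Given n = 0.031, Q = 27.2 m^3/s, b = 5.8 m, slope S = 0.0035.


We use the wide-channel approximation y_n = (n*Q/(b*sqrt(S)))^(3/5).
sqrt(S) = sqrt(0.0035) = 0.059161.
Numerator: n*Q = 0.031 * 27.2 = 0.8432.
Denominator: b*sqrt(S) = 5.8 * 0.059161 = 0.343134.
arg = 2.4574.
y_n = 2.4574^(3/5) = 1.7151 m.

1.7151


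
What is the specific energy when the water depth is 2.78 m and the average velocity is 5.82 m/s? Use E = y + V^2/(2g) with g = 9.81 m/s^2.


Specific energy E = y + V^2/(2g).
Velocity head = V^2/(2g) = 5.82^2 / (2*9.81) = 33.8724 / 19.62 = 1.7264 m.
E = 2.78 + 1.7264 = 4.5064 m.

4.5064


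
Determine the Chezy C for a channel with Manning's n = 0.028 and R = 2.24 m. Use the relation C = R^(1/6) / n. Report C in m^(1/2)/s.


The Chezy coefficient relates to Manning's n through C = R^(1/6) / n.
R^(1/6) = 2.24^(1/6) = 1.143865.
C = 1.143865 / 0.028 = 40.85 m^(1/2)/s.

40.85


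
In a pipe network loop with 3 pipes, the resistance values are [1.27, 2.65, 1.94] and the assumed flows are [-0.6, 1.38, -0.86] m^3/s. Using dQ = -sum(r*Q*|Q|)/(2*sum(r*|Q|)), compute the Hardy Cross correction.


Numerator terms (r*Q*|Q|): 1.27*-0.6*|-0.6| = -0.4572; 2.65*1.38*|1.38| = 5.0467; 1.94*-0.86*|-0.86| = -1.4348.
Sum of numerator = 3.1546.
Denominator terms (r*|Q|): 1.27*|-0.6| = 0.762; 2.65*|1.38| = 3.657; 1.94*|-0.86| = 1.6684.
2 * sum of denominator = 2 * 6.0874 = 12.1748.
dQ = -3.1546 / 12.1748 = -0.2591 m^3/s.

-0.2591


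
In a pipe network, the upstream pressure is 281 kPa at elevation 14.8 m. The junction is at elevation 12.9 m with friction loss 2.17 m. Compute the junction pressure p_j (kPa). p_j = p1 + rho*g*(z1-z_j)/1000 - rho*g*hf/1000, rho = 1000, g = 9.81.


Junction pressure: p_j = p1 + rho*g*(z1 - z_j)/1000 - rho*g*hf/1000.
Elevation term = 1000*9.81*(14.8 - 12.9)/1000 = 18.639 kPa.
Friction term = 1000*9.81*2.17/1000 = 21.288 kPa.
p_j = 281 + 18.639 - 21.288 = 278.35 kPa.

278.35


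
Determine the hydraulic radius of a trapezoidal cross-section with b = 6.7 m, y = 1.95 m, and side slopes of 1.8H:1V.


For a trapezoidal section with side slope z:
A = (b + z*y)*y = (6.7 + 1.8*1.95)*1.95 = 19.91 m^2.
P = b + 2*y*sqrt(1 + z^2) = 6.7 + 2*1.95*sqrt(1 + 1.8^2) = 14.731 m.
R = A/P = 19.91 / 14.731 = 1.3516 m.

1.3516


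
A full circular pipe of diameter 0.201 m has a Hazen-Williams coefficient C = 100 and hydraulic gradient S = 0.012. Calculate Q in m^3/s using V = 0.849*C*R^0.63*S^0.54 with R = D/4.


For a full circular pipe, R = D/4 = 0.201/4 = 0.0503 m.
V = 0.849 * 100 * 0.0503^0.63 * 0.012^0.54
  = 0.849 * 100 * 0.151955 * 0.091782
  = 1.1841 m/s.
Pipe area A = pi*D^2/4 = pi*0.201^2/4 = 0.0317 m^2.
Q = A * V = 0.0317 * 1.1841 = 0.0376 m^3/s.

0.0376


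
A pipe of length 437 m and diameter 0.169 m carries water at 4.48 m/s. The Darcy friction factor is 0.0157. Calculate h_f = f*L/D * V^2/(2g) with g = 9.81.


Darcy-Weisbach equation: h_f = f * (L/D) * V^2/(2g).
f * L/D = 0.0157 * 437/0.169 = 40.597.
V^2/(2g) = 4.48^2 / (2*9.81) = 20.0704 / 19.62 = 1.023 m.
h_f = 40.597 * 1.023 = 41.529 m.

41.529


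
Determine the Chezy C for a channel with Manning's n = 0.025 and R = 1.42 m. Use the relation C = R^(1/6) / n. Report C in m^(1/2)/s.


The Chezy coefficient relates to Manning's n through C = R^(1/6) / n.
R^(1/6) = 1.42^(1/6) = 1.060184.
C = 1.060184 / 0.025 = 42.41 m^(1/2)/s.

42.41


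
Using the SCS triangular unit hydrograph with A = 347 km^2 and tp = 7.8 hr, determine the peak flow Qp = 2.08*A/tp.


SCS formula: Qp = 2.08 * A / tp.
Qp = 2.08 * 347 / 7.8
   = 721.76 / 7.8
   = 92.53 m^3/s per cm.

92.53


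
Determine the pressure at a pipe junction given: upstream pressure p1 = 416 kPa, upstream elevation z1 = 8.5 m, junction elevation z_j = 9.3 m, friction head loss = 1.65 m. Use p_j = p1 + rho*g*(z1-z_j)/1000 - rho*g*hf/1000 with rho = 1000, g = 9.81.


Junction pressure: p_j = p1 + rho*g*(z1 - z_j)/1000 - rho*g*hf/1000.
Elevation term = 1000*9.81*(8.5 - 9.3)/1000 = -7.848 kPa.
Friction term = 1000*9.81*1.65/1000 = 16.186 kPa.
p_j = 416 + -7.848 - 16.186 = 391.97 kPa.

391.97


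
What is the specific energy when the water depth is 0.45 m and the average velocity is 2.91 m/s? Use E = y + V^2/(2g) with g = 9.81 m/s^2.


Specific energy E = y + V^2/(2g).
Velocity head = V^2/(2g) = 2.91^2 / (2*9.81) = 8.4681 / 19.62 = 0.4316 m.
E = 0.45 + 0.4316 = 0.8816 m.

0.8816


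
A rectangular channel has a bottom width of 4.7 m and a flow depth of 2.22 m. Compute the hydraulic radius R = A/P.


For a rectangular section:
Flow area A = b * y = 4.7 * 2.22 = 10.43 m^2.
Wetted perimeter P = b + 2y = 4.7 + 2*2.22 = 9.14 m.
Hydraulic radius R = A/P = 10.43 / 9.14 = 1.1416 m.

1.1416


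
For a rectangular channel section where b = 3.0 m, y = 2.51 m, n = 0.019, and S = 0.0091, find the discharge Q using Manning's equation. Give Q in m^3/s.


For a rectangular channel, the cross-sectional area A = b * y = 3.0 * 2.51 = 7.53 m^2.
The wetted perimeter P = b + 2y = 3.0 + 2*2.51 = 8.02 m.
Hydraulic radius R = A/P = 7.53/8.02 = 0.9389 m.
Velocity V = (1/n)*R^(2/3)*S^(1/2) = (1/0.019)*0.9389^(2/3)*0.0091^(1/2) = 4.8141 m/s.
Discharge Q = A * V = 7.53 * 4.8141 = 36.25 m^3/s.

36.25


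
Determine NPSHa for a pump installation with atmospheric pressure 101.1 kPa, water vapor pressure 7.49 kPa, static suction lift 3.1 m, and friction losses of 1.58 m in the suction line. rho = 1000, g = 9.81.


NPSHa = p_atm/(rho*g) - z_s - hf_s - p_vap/(rho*g).
p_atm/(rho*g) = 101.1*1000 / (1000*9.81) = 10.306 m.
p_vap/(rho*g) = 7.49*1000 / (1000*9.81) = 0.764 m.
NPSHa = 10.306 - 3.1 - 1.58 - 0.764
      = 4.86 m.

4.86


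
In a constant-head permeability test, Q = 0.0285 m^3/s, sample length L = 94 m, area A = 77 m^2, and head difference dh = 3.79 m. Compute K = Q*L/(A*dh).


From K = Q*L / (A*dh):
Numerator: Q*L = 0.0285 * 94 = 2.679.
Denominator: A*dh = 77 * 3.79 = 291.83.
K = 2.679 / 291.83 = 0.00918 m/s.

0.00918


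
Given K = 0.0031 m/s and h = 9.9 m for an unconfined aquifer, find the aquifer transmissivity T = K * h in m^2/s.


Transmissivity is defined as T = K * h.
T = 0.0031 * 9.9
  = 0.0307 m^2/s.

0.0307


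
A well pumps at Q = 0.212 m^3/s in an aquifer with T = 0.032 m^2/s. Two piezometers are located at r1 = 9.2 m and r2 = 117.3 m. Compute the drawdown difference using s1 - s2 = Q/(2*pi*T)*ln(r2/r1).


Thiem equation: s1 - s2 = Q/(2*pi*T) * ln(r2/r1).
ln(r2/r1) = ln(117.3/9.2) = 2.5455.
Q/(2*pi*T) = 0.212 / (2*pi*0.032) = 0.212 / 0.2011 = 1.0544.
s1 - s2 = 1.0544 * 2.5455 = 2.684 m.

2.684


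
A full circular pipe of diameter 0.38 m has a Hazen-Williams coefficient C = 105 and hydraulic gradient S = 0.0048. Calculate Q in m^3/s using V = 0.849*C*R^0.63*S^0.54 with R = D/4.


For a full circular pipe, R = D/4 = 0.38/4 = 0.095 m.
V = 0.849 * 105 * 0.095^0.63 * 0.0048^0.54
  = 0.849 * 105 * 0.226969 * 0.055959
  = 1.1322 m/s.
Pipe area A = pi*D^2/4 = pi*0.38^2/4 = 0.1134 m^2.
Q = A * V = 0.1134 * 1.1322 = 0.1284 m^3/s.

0.1284


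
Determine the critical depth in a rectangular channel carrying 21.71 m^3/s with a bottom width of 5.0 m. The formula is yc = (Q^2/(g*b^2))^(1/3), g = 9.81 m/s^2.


Using yc = (Q^2 / (g * b^2))^(1/3):
Q^2 = 21.71^2 = 471.32.
g * b^2 = 9.81 * 5.0^2 = 9.81 * 25.0 = 245.25.
Q^2 / (g*b^2) = 471.32 / 245.25 = 1.9218.
yc = 1.9218^(1/3) = 1.2433 m.

1.2433


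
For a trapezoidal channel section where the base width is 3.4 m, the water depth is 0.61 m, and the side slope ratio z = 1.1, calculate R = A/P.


For a trapezoidal section with side slope z:
A = (b + z*y)*y = (3.4 + 1.1*0.61)*0.61 = 2.483 m^2.
P = b + 2*y*sqrt(1 + z^2) = 3.4 + 2*0.61*sqrt(1 + 1.1^2) = 5.214 m.
R = A/P = 2.483 / 5.214 = 0.4763 m.

0.4763


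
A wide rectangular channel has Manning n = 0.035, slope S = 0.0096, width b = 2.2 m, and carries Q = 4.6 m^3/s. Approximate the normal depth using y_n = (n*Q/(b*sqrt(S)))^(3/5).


We use the wide-channel approximation y_n = (n*Q/(b*sqrt(S)))^(3/5).
sqrt(S) = sqrt(0.0096) = 0.09798.
Numerator: n*Q = 0.035 * 4.6 = 0.161.
Denominator: b*sqrt(S) = 2.2 * 0.09798 = 0.215556.
arg = 0.7469.
y_n = 0.7469^(3/5) = 0.8394 m.

0.8394


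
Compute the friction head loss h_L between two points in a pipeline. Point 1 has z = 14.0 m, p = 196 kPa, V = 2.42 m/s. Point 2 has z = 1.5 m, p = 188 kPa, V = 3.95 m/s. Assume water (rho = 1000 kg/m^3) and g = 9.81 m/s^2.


Total head at each section: H = z + p/(rho*g) + V^2/(2g).
H1 = 14.0 + 196*1000/(1000*9.81) + 2.42^2/(2*9.81)
   = 14.0 + 19.98 + 0.2985
   = 34.278 m.
H2 = 1.5 + 188*1000/(1000*9.81) + 3.95^2/(2*9.81)
   = 1.5 + 19.164 + 0.7952
   = 21.459 m.
h_L = H1 - H2 = 34.278 - 21.459 = 12.819 m.

12.819


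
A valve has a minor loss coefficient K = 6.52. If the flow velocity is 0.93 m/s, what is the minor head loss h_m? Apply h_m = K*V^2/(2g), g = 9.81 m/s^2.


Minor loss formula: h_m = K * V^2/(2g).
V^2 = 0.93^2 = 0.8649.
V^2/(2g) = 0.8649 / 19.62 = 0.0441 m.
h_m = 6.52 * 0.0441 = 0.2874 m.

0.2874


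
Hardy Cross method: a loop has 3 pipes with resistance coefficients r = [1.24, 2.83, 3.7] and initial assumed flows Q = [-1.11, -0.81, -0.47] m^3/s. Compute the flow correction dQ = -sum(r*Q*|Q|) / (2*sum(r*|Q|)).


Numerator terms (r*Q*|Q|): 1.24*-1.11*|-1.11| = -1.5278; 2.83*-0.81*|-0.81| = -1.8568; 3.7*-0.47*|-0.47| = -0.8173.
Sum of numerator = -4.2019.
Denominator terms (r*|Q|): 1.24*|-1.11| = 1.3764; 2.83*|-0.81| = 2.2923; 3.7*|-0.47| = 1.739.
2 * sum of denominator = 2 * 5.4077 = 10.8154.
dQ = --4.2019 / 10.8154 = 0.3885 m^3/s.

0.3885


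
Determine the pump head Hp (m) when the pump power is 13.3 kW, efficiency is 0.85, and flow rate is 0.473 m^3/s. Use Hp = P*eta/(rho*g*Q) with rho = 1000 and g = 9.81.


Pump head formula: Hp = P * eta / (rho * g * Q).
Numerator: P * eta = 13.3 * 1000 * 0.85 = 11305.0 W.
Denominator: rho * g * Q = 1000 * 9.81 * 0.473 = 4640.13.
Hp = 11305.0 / 4640.13 = 2.44 m.

2.44


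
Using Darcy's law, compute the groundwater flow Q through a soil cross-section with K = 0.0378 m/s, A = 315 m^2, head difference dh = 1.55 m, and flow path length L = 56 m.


Darcy's law: Q = K * A * i, where i = dh/L.
Hydraulic gradient i = 1.55 / 56 = 0.027679.
Q = 0.0378 * 315 * 0.027679
  = 0.3296 m^3/s.

0.3296


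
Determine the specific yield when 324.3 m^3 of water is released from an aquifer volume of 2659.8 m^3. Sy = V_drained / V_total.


Specific yield Sy = Volume drained / Total volume.
Sy = 324.3 / 2659.8
   = 0.1219.

0.1219


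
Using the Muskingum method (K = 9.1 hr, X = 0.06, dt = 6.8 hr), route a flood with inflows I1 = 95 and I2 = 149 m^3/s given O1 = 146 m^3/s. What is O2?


Muskingum coefficients:
denom = 2*K*(1-X) + dt = 2*9.1*(1-0.06) + 6.8 = 23.908.
C0 = (dt - 2*K*X)/denom = (6.8 - 2*9.1*0.06)/23.908 = 0.2387.
C1 = (dt + 2*K*X)/denom = (6.8 + 2*9.1*0.06)/23.908 = 0.3301.
C2 = (2*K*(1-X) - dt)/denom = 0.4312.
O2 = C0*I2 + C1*I1 + C2*O1
   = 0.2387*149 + 0.3301*95 + 0.4312*146
   = 129.88 m^3/s.

129.88


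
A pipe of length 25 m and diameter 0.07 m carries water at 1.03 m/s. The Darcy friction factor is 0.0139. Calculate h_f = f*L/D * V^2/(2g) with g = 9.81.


Darcy-Weisbach equation: h_f = f * (L/D) * V^2/(2g).
f * L/D = 0.0139 * 25/0.07 = 4.9643.
V^2/(2g) = 1.03^2 / (2*9.81) = 1.0609 / 19.62 = 0.0541 m.
h_f = 4.9643 * 0.0541 = 0.268 m.

0.268


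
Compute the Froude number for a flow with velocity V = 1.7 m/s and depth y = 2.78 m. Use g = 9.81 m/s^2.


The Froude number is defined as Fr = V / sqrt(g*y).
g*y = 9.81 * 2.78 = 27.2718.
sqrt(g*y) = sqrt(27.2718) = 5.2222.
Fr = 1.7 / 5.2222 = 0.3255.

0.3255


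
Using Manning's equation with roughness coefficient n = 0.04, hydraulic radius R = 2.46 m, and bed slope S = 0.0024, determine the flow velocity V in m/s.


Manning's equation gives V = (1/n) * R^(2/3) * S^(1/2).
First, compute R^(2/3) = 2.46^(2/3) = 1.8223.
Next, S^(1/2) = 0.0024^(1/2) = 0.04899.
Then 1/n = 1/0.04 = 25.0.
V = 25.0 * 1.8223 * 0.04899 = 2.2319 m/s.

2.2319


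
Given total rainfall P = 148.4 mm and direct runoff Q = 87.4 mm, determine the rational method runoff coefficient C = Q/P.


The runoff coefficient C = runoff depth / rainfall depth.
C = 87.4 / 148.4
  = 0.5889.

0.5889


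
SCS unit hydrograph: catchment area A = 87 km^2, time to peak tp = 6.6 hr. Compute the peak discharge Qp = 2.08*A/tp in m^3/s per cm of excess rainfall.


SCS formula: Qp = 2.08 * A / tp.
Qp = 2.08 * 87 / 6.6
   = 180.96 / 6.6
   = 27.42 m^3/s per cm.

27.42


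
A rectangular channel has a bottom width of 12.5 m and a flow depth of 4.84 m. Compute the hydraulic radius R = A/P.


For a rectangular section:
Flow area A = b * y = 12.5 * 4.84 = 60.5 m^2.
Wetted perimeter P = b + 2y = 12.5 + 2*4.84 = 22.18 m.
Hydraulic radius R = A/P = 60.5 / 22.18 = 2.7277 m.

2.7277


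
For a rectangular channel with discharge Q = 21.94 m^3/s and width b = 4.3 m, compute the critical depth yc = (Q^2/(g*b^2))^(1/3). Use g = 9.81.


Using yc = (Q^2 / (g * b^2))^(1/3):
Q^2 = 21.94^2 = 481.36.
g * b^2 = 9.81 * 4.3^2 = 9.81 * 18.49 = 181.39.
Q^2 / (g*b^2) = 481.36 / 181.39 = 2.6537.
yc = 2.6537^(1/3) = 1.3845 m.

1.3845


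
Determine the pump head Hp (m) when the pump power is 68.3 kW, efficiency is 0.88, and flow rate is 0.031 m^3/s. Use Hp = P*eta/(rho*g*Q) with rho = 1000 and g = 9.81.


Pump head formula: Hp = P * eta / (rho * g * Q).
Numerator: P * eta = 68.3 * 1000 * 0.88 = 60104.0 W.
Denominator: rho * g * Q = 1000 * 9.81 * 0.031 = 304.11.
Hp = 60104.0 / 304.11 = 197.64 m.

197.64


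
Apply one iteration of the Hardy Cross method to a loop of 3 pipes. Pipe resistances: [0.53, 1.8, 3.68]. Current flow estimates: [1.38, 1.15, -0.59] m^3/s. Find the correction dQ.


Numerator terms (r*Q*|Q|): 0.53*1.38*|1.38| = 1.0093; 1.8*1.15*|1.15| = 2.3805; 3.68*-0.59*|-0.59| = -1.281.
Sum of numerator = 2.1088.
Denominator terms (r*|Q|): 0.53*|1.38| = 0.7314; 1.8*|1.15| = 2.07; 3.68*|-0.59| = 2.1712.
2 * sum of denominator = 2 * 4.9726 = 9.9452.
dQ = -2.1088 / 9.9452 = -0.212 m^3/s.

-0.212


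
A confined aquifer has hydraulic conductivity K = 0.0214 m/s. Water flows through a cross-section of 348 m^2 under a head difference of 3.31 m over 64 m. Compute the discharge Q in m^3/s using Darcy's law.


Darcy's law: Q = K * A * i, where i = dh/L.
Hydraulic gradient i = 3.31 / 64 = 0.051719.
Q = 0.0214 * 348 * 0.051719
  = 0.3852 m^3/s.

0.3852


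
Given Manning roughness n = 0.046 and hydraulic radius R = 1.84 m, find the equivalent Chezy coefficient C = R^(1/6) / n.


The Chezy coefficient relates to Manning's n through C = R^(1/6) / n.
R^(1/6) = 1.84^(1/6) = 1.106971.
C = 1.106971 / 0.046 = 24.06 m^(1/2)/s.

24.06


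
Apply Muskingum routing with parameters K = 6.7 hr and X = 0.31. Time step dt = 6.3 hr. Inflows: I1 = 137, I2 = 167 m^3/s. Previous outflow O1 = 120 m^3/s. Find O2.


Muskingum coefficients:
denom = 2*K*(1-X) + dt = 2*6.7*(1-0.31) + 6.3 = 15.546.
C0 = (dt - 2*K*X)/denom = (6.3 - 2*6.7*0.31)/15.546 = 0.138.
C1 = (dt + 2*K*X)/denom = (6.3 + 2*6.7*0.31)/15.546 = 0.6725.
C2 = (2*K*(1-X) - dt)/denom = 0.1895.
O2 = C0*I2 + C1*I1 + C2*O1
   = 0.138*167 + 0.6725*137 + 0.1895*120
   = 137.92 m^3/s.

137.92


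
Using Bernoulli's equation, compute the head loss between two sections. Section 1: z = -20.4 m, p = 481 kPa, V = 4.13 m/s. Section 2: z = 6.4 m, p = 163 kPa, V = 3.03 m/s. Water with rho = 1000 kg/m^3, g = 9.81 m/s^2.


Total head at each section: H = z + p/(rho*g) + V^2/(2g).
H1 = -20.4 + 481*1000/(1000*9.81) + 4.13^2/(2*9.81)
   = -20.4 + 49.032 + 0.8694
   = 29.501 m.
H2 = 6.4 + 163*1000/(1000*9.81) + 3.03^2/(2*9.81)
   = 6.4 + 16.616 + 0.4679
   = 23.484 m.
h_L = H1 - H2 = 29.501 - 23.484 = 6.017 m.

6.017


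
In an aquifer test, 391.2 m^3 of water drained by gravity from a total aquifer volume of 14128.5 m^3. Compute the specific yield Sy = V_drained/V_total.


Specific yield Sy = Volume drained / Total volume.
Sy = 391.2 / 14128.5
   = 0.0277.

0.0277


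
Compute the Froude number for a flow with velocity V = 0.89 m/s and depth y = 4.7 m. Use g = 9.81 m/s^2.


The Froude number is defined as Fr = V / sqrt(g*y).
g*y = 9.81 * 4.7 = 46.107.
sqrt(g*y) = sqrt(46.107) = 6.7902.
Fr = 0.89 / 6.7902 = 0.1311.

0.1311


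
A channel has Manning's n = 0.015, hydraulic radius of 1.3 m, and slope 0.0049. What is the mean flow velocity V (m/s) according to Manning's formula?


Manning's equation gives V = (1/n) * R^(2/3) * S^(1/2).
First, compute R^(2/3) = 1.3^(2/3) = 1.1911.
Next, S^(1/2) = 0.0049^(1/2) = 0.07.
Then 1/n = 1/0.015 = 66.67.
V = 66.67 * 1.1911 * 0.07 = 5.5586 m/s.

5.5586


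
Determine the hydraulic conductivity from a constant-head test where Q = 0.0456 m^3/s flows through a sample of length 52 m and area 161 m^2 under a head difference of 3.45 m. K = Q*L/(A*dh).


From K = Q*L / (A*dh):
Numerator: Q*L = 0.0456 * 52 = 2.3712.
Denominator: A*dh = 161 * 3.45 = 555.45.
K = 2.3712 / 555.45 = 0.004269 m/s.

0.004269


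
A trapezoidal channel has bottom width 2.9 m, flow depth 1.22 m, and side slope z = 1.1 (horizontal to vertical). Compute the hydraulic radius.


For a trapezoidal section with side slope z:
A = (b + z*y)*y = (2.9 + 1.1*1.22)*1.22 = 5.175 m^2.
P = b + 2*y*sqrt(1 + z^2) = 2.9 + 2*1.22*sqrt(1 + 1.1^2) = 6.527 m.
R = A/P = 5.175 / 6.527 = 0.7929 m.

0.7929


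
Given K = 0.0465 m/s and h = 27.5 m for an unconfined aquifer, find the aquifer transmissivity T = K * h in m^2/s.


Transmissivity is defined as T = K * h.
T = 0.0465 * 27.5
  = 1.2788 m^2/s.

1.2788


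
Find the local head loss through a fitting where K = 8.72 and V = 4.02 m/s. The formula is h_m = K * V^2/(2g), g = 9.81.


Minor loss formula: h_m = K * V^2/(2g).
V^2 = 4.02^2 = 16.1604.
V^2/(2g) = 16.1604 / 19.62 = 0.8237 m.
h_m = 8.72 * 0.8237 = 7.1824 m.

7.1824


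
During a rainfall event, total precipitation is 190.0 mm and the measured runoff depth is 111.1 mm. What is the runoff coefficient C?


The runoff coefficient C = runoff depth / rainfall depth.
C = 111.1 / 190.0
  = 0.5847.

0.5847


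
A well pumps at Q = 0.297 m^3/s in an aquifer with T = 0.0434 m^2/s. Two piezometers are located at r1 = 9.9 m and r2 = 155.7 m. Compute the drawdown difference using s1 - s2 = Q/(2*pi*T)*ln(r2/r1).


Thiem equation: s1 - s2 = Q/(2*pi*T) * ln(r2/r1).
ln(r2/r1) = ln(155.7/9.9) = 2.7554.
Q/(2*pi*T) = 0.297 / (2*pi*0.0434) = 0.297 / 0.2727 = 1.0891.
s1 - s2 = 1.0891 * 2.7554 = 3.001 m.

3.001


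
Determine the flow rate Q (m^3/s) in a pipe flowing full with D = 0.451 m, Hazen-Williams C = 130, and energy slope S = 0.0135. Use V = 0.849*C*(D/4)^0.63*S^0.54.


For a full circular pipe, R = D/4 = 0.451/4 = 0.1128 m.
V = 0.849 * 130 * 0.1128^0.63 * 0.0135^0.54
  = 0.849 * 130 * 0.252833 * 0.097809
  = 2.7294 m/s.
Pipe area A = pi*D^2/4 = pi*0.451^2/4 = 0.1598 m^2.
Q = A * V = 0.1598 * 2.7294 = 0.436 m^3/s.

0.436


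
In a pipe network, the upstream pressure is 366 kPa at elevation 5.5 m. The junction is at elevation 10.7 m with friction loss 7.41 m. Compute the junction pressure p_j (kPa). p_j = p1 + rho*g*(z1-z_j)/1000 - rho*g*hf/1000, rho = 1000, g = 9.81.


Junction pressure: p_j = p1 + rho*g*(z1 - z_j)/1000 - rho*g*hf/1000.
Elevation term = 1000*9.81*(5.5 - 10.7)/1000 = -51.012 kPa.
Friction term = 1000*9.81*7.41/1000 = 72.692 kPa.
p_j = 366 + -51.012 - 72.692 = 242.3 kPa.

242.3


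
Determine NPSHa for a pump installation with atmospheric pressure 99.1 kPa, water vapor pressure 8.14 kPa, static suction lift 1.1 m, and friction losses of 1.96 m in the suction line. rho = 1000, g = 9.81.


NPSHa = p_atm/(rho*g) - z_s - hf_s - p_vap/(rho*g).
p_atm/(rho*g) = 99.1*1000 / (1000*9.81) = 10.102 m.
p_vap/(rho*g) = 8.14*1000 / (1000*9.81) = 0.83 m.
NPSHa = 10.102 - 1.1 - 1.96 - 0.83
      = 6.21 m.

6.21


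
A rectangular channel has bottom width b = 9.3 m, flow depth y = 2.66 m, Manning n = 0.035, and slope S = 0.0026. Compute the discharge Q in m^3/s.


For a rectangular channel, the cross-sectional area A = b * y = 9.3 * 2.66 = 24.74 m^2.
The wetted perimeter P = b + 2y = 9.3 + 2*2.66 = 14.62 m.
Hydraulic radius R = A/P = 24.74/14.62 = 1.6921 m.
Velocity V = (1/n)*R^(2/3)*S^(1/2) = (1/0.035)*1.6921^(2/3)*0.0026^(1/2) = 2.0687 m/s.
Discharge Q = A * V = 24.74 * 2.0687 = 51.175 m^3/s.

51.175


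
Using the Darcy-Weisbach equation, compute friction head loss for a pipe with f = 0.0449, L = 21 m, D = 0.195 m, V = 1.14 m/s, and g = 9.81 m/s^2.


Darcy-Weisbach equation: h_f = f * (L/D) * V^2/(2g).
f * L/D = 0.0449 * 21/0.195 = 4.8354.
V^2/(2g) = 1.14^2 / (2*9.81) = 1.2996 / 19.62 = 0.0662 m.
h_f = 4.8354 * 0.0662 = 0.32 m.

0.32


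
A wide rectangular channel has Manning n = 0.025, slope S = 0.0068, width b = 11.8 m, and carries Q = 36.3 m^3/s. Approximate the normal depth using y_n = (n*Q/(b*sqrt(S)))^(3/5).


We use the wide-channel approximation y_n = (n*Q/(b*sqrt(S)))^(3/5).
sqrt(S) = sqrt(0.0068) = 0.082462.
Numerator: n*Q = 0.025 * 36.3 = 0.9075.
Denominator: b*sqrt(S) = 11.8 * 0.082462 = 0.973052.
arg = 0.9326.
y_n = 0.9326^(3/5) = 0.959 m.

0.959


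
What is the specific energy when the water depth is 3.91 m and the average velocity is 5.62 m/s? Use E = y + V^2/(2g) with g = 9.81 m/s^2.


Specific energy E = y + V^2/(2g).
Velocity head = V^2/(2g) = 5.62^2 / (2*9.81) = 31.5844 / 19.62 = 1.6098 m.
E = 3.91 + 1.6098 = 5.5198 m.

5.5198


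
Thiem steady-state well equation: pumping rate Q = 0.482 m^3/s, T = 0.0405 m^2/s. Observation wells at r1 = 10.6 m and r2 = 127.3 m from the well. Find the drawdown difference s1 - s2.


Thiem equation: s1 - s2 = Q/(2*pi*T) * ln(r2/r1).
ln(r2/r1) = ln(127.3/10.6) = 2.4857.
Q/(2*pi*T) = 0.482 / (2*pi*0.0405) = 0.482 / 0.2545 = 1.8941.
s1 - s2 = 1.8941 * 2.4857 = 4.7083 m.

4.7083


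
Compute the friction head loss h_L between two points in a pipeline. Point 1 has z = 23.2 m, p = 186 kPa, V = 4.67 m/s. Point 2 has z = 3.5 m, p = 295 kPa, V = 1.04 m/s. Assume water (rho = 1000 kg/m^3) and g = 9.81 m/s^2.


Total head at each section: H = z + p/(rho*g) + V^2/(2g).
H1 = 23.2 + 186*1000/(1000*9.81) + 4.67^2/(2*9.81)
   = 23.2 + 18.96 + 1.1116
   = 43.272 m.
H2 = 3.5 + 295*1000/(1000*9.81) + 1.04^2/(2*9.81)
   = 3.5 + 30.071 + 0.0551
   = 33.626 m.
h_L = H1 - H2 = 43.272 - 33.626 = 9.645 m.

9.645


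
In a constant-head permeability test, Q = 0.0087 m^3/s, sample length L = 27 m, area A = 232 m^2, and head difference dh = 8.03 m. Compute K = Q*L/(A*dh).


From K = Q*L / (A*dh):
Numerator: Q*L = 0.0087 * 27 = 0.2349.
Denominator: A*dh = 232 * 8.03 = 1862.96.
K = 0.2349 / 1862.96 = 0.000126 m/s.

0.000126


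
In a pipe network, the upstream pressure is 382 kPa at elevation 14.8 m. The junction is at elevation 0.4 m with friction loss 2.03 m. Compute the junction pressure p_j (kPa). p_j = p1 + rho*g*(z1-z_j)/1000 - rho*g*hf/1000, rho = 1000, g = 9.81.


Junction pressure: p_j = p1 + rho*g*(z1 - z_j)/1000 - rho*g*hf/1000.
Elevation term = 1000*9.81*(14.8 - 0.4)/1000 = 141.264 kPa.
Friction term = 1000*9.81*2.03/1000 = 19.914 kPa.
p_j = 382 + 141.264 - 19.914 = 503.35 kPa.

503.35


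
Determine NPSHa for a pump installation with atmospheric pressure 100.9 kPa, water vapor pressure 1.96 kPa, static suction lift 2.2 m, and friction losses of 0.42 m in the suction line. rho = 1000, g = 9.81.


NPSHa = p_atm/(rho*g) - z_s - hf_s - p_vap/(rho*g).
p_atm/(rho*g) = 100.9*1000 / (1000*9.81) = 10.285 m.
p_vap/(rho*g) = 1.96*1000 / (1000*9.81) = 0.2 m.
NPSHa = 10.285 - 2.2 - 0.42 - 0.2
      = 7.47 m.

7.47


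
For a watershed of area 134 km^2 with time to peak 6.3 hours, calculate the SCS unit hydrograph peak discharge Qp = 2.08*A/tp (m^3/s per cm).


SCS formula: Qp = 2.08 * A / tp.
Qp = 2.08 * 134 / 6.3
   = 278.72 / 6.3
   = 44.24 m^3/s per cm.

44.24


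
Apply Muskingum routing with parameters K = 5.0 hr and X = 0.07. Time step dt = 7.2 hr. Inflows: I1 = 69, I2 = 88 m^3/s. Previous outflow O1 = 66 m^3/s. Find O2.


Muskingum coefficients:
denom = 2*K*(1-X) + dt = 2*5.0*(1-0.07) + 7.2 = 16.5.
C0 = (dt - 2*K*X)/denom = (7.2 - 2*5.0*0.07)/16.5 = 0.3939.
C1 = (dt + 2*K*X)/denom = (7.2 + 2*5.0*0.07)/16.5 = 0.4788.
C2 = (2*K*(1-X) - dt)/denom = 0.1273.
O2 = C0*I2 + C1*I1 + C2*O1
   = 0.3939*88 + 0.4788*69 + 0.1273*66
   = 76.1 m^3/s.

76.1


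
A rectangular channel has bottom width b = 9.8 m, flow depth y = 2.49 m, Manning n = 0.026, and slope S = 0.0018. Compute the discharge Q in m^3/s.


For a rectangular channel, the cross-sectional area A = b * y = 9.8 * 2.49 = 24.4 m^2.
The wetted perimeter P = b + 2y = 9.8 + 2*2.49 = 14.78 m.
Hydraulic radius R = A/P = 24.4/14.78 = 1.651 m.
Velocity V = (1/n)*R^(2/3)*S^(1/2) = (1/0.026)*1.651^(2/3)*0.0018^(1/2) = 2.2795 m/s.
Discharge Q = A * V = 24.4 * 2.2795 = 55.623 m^3/s.

55.623


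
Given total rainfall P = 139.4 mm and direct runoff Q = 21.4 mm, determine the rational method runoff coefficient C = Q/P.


The runoff coefficient C = runoff depth / rainfall depth.
C = 21.4 / 139.4
  = 0.1535.

0.1535


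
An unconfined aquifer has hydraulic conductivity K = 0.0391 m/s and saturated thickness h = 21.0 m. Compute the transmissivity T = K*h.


Transmissivity is defined as T = K * h.
T = 0.0391 * 21.0
  = 0.8211 m^2/s.

0.8211


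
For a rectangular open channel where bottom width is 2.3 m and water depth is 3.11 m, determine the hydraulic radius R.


For a rectangular section:
Flow area A = b * y = 2.3 * 3.11 = 7.15 m^2.
Wetted perimeter P = b + 2y = 2.3 + 2*3.11 = 8.52 m.
Hydraulic radius R = A/P = 7.15 / 8.52 = 0.8396 m.

0.8396


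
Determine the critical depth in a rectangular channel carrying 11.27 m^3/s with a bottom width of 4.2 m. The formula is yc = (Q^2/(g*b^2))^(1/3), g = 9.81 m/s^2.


Using yc = (Q^2 / (g * b^2))^(1/3):
Q^2 = 11.27^2 = 127.01.
g * b^2 = 9.81 * 4.2^2 = 9.81 * 17.64 = 173.05.
Q^2 / (g*b^2) = 127.01 / 173.05 = 0.7339.
yc = 0.7339^(1/3) = 0.902 m.

0.902


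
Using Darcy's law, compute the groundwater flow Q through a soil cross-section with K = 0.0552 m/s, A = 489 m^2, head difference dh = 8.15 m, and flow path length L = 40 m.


Darcy's law: Q = K * A * i, where i = dh/L.
Hydraulic gradient i = 8.15 / 40 = 0.20375.
Q = 0.0552 * 489 * 0.20375
  = 5.4998 m^3/s.

5.4998


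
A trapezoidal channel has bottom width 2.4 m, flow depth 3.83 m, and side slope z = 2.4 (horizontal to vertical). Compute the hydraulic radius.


For a trapezoidal section with side slope z:
A = (b + z*y)*y = (2.4 + 2.4*3.83)*3.83 = 44.397 m^2.
P = b + 2*y*sqrt(1 + z^2) = 2.4 + 2*3.83*sqrt(1 + 2.4^2) = 22.316 m.
R = A/P = 44.397 / 22.316 = 1.9895 m.

1.9895


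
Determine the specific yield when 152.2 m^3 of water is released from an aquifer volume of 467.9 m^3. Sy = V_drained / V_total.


Specific yield Sy = Volume drained / Total volume.
Sy = 152.2 / 467.9
   = 0.3253.

0.3253


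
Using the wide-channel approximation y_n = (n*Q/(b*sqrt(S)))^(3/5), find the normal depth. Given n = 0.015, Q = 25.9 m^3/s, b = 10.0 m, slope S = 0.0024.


We use the wide-channel approximation y_n = (n*Q/(b*sqrt(S)))^(3/5).
sqrt(S) = sqrt(0.0024) = 0.04899.
Numerator: n*Q = 0.015 * 25.9 = 0.3885.
Denominator: b*sqrt(S) = 10.0 * 0.04899 = 0.4899.
arg = 0.793.
y_n = 0.793^(3/5) = 0.8701 m.

0.8701


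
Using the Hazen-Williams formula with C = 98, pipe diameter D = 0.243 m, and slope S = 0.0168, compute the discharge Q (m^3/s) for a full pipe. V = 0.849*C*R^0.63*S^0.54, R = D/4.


For a full circular pipe, R = D/4 = 0.243/4 = 0.0607 m.
V = 0.849 * 98 * 0.0607^0.63 * 0.0168^0.54
  = 0.849 * 98 * 0.171251 * 0.11007
  = 1.5683 m/s.
Pipe area A = pi*D^2/4 = pi*0.243^2/4 = 0.0464 m^2.
Q = A * V = 0.0464 * 1.5683 = 0.0727 m^3/s.

0.0727


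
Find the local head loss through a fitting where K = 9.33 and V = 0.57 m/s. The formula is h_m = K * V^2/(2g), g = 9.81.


Minor loss formula: h_m = K * V^2/(2g).
V^2 = 0.57^2 = 0.3249.
V^2/(2g) = 0.3249 / 19.62 = 0.0166 m.
h_m = 9.33 * 0.0166 = 0.1545 m.

0.1545


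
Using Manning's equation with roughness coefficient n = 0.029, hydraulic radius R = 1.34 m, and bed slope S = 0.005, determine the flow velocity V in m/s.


Manning's equation gives V = (1/n) * R^(2/3) * S^(1/2).
First, compute R^(2/3) = 1.34^(2/3) = 1.2154.
Next, S^(1/2) = 0.005^(1/2) = 0.070711.
Then 1/n = 1/0.029 = 34.48.
V = 34.48 * 1.2154 * 0.070711 = 2.9636 m/s.

2.9636


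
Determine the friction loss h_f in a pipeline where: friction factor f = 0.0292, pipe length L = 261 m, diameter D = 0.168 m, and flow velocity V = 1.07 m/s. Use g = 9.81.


Darcy-Weisbach equation: h_f = f * (L/D) * V^2/(2g).
f * L/D = 0.0292 * 261/0.168 = 45.3643.
V^2/(2g) = 1.07^2 / (2*9.81) = 1.1449 / 19.62 = 0.0584 m.
h_f = 45.3643 * 0.0584 = 2.647 m.

2.647


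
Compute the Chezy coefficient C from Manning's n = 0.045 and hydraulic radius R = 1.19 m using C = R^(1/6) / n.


The Chezy coefficient relates to Manning's n through C = R^(1/6) / n.
R^(1/6) = 1.19^(1/6) = 1.029417.
C = 1.029417 / 0.045 = 22.88 m^(1/2)/s.

22.88


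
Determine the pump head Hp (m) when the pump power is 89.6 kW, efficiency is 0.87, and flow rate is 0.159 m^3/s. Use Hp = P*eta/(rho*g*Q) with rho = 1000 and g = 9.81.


Pump head formula: Hp = P * eta / (rho * g * Q).
Numerator: P * eta = 89.6 * 1000 * 0.87 = 77952.0 W.
Denominator: rho * g * Q = 1000 * 9.81 * 0.159 = 1559.79.
Hp = 77952.0 / 1559.79 = 49.98 m.

49.98


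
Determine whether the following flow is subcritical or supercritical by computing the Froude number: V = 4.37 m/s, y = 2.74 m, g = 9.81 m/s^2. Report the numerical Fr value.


The Froude number is defined as Fr = V / sqrt(g*y).
g*y = 9.81 * 2.74 = 26.8794.
sqrt(g*y) = sqrt(26.8794) = 5.1845.
Fr = 4.37 / 5.1845 = 0.8429.
Since Fr < 1, the flow is subcritical.

0.8429


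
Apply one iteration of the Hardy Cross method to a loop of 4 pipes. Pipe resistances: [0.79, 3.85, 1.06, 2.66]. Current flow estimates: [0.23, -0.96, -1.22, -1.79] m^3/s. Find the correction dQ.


Numerator terms (r*Q*|Q|): 0.79*0.23*|0.23| = 0.0418; 3.85*-0.96*|-0.96| = -3.5482; 1.06*-1.22*|-1.22| = -1.5777; 2.66*-1.79*|-1.79| = -8.5229.
Sum of numerator = -13.607.
Denominator terms (r*|Q|): 0.79*|0.23| = 0.1817; 3.85*|-0.96| = 3.696; 1.06*|-1.22| = 1.2932; 2.66*|-1.79| = 4.7614.
2 * sum of denominator = 2 * 9.9323 = 19.8646.
dQ = --13.607 / 19.8646 = 0.685 m^3/s.

0.685


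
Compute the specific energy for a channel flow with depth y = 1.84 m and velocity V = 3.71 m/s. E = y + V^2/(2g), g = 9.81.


Specific energy E = y + V^2/(2g).
Velocity head = V^2/(2g) = 3.71^2 / (2*9.81) = 13.7641 / 19.62 = 0.7015 m.
E = 1.84 + 0.7015 = 2.5415 m.

2.5415


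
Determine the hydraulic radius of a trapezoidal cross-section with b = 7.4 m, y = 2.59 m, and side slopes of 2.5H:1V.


For a trapezoidal section with side slope z:
A = (b + z*y)*y = (7.4 + 2.5*2.59)*2.59 = 35.936 m^2.
P = b + 2*y*sqrt(1 + z^2) = 7.4 + 2*2.59*sqrt(1 + 2.5^2) = 21.348 m.
R = A/P = 35.936 / 21.348 = 1.6834 m.

1.6834


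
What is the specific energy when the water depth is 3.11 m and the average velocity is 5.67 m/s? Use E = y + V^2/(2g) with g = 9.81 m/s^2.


Specific energy E = y + V^2/(2g).
Velocity head = V^2/(2g) = 5.67^2 / (2*9.81) = 32.1489 / 19.62 = 1.6386 m.
E = 3.11 + 1.6386 = 4.7486 m.

4.7486


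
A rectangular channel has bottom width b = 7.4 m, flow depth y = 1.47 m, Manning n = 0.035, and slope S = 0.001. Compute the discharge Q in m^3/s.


For a rectangular channel, the cross-sectional area A = b * y = 7.4 * 1.47 = 10.88 m^2.
The wetted perimeter P = b + 2y = 7.4 + 2*1.47 = 10.34 m.
Hydraulic radius R = A/P = 10.88/10.34 = 1.052 m.
Velocity V = (1/n)*R^(2/3)*S^(1/2) = (1/0.035)*1.052^(2/3)*0.001^(1/2) = 0.9346 m/s.
Discharge Q = A * V = 10.88 * 0.9346 = 10.166 m^3/s.

10.166
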